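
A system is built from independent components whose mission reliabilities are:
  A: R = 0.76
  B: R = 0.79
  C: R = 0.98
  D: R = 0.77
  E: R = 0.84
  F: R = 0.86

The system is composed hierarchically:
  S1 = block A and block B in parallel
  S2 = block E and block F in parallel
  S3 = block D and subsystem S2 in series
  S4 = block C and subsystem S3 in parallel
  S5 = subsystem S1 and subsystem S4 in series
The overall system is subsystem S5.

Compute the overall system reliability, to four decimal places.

0.9449

Parallel (A and B): 1 − (1 − 0.760000)(1 − 0.790000) = 0.949600
Parallel (E and F): 1 − (1 − 0.840000)(1 − 0.860000) = 0.977600
Series (D and [0.977600]): 0.770000 × 0.977600 = 0.752752
Parallel (C and [0.752752]): 1 − (1 − 0.980000)(1 − 0.752752) = 0.995055
Series ([0.949600] and [0.995055]): 0.949600 × 0.995055 = 0.9449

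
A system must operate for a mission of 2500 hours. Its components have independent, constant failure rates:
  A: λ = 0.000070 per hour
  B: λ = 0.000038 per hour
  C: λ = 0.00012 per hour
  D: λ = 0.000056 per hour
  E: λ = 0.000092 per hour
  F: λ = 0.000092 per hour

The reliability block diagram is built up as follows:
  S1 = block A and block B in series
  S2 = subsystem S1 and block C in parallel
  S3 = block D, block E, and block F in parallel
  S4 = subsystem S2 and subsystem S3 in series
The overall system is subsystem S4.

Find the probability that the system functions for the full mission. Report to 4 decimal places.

R(A) = exp(−0.000070 × 2500) = 0.839457
R(B) = exp(−0.000038 × 2500) = 0.909373
R(C) = exp(−0.00012 × 2500) = 0.740818
R(D) = exp(−0.000056 × 2500) = 0.869358
R(E) = exp(−0.000092 × 2500) = 0.794534
R(F) = exp(−0.000092 × 2500) = 0.794534
Series (A and B): 0.839457 × 0.909373 = 0.763380
Parallel ([0.763380] and C): 1 − (1 − 0.763380)(1 − 0.740818) = 0.938672
Parallel (D, E, and F): 1 − (1 − 0.869358)(1 − 0.794534)(1 − 0.794534) = 0.994485
Series ([0.938672] and [0.994485]): 0.938672 × 0.994485 = 0.9335

0.9335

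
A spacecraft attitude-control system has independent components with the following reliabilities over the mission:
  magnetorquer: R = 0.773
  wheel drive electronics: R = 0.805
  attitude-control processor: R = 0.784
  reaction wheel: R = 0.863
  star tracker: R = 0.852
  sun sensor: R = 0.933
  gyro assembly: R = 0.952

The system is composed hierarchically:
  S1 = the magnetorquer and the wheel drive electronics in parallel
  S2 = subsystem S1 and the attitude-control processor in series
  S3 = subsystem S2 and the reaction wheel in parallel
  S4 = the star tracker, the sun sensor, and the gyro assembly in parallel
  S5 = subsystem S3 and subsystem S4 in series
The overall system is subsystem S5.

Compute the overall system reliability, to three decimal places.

0.965

Parallel (magnetorquer and wheel drive electronics): 1 − (1 − 0.77300)(1 − 0.80500) = 0.95574
Series ([0.95574] and attitude-control processor): 0.95574 × 0.78400 = 0.74930
Parallel ([0.74930] and reaction wheel): 1 − (1 − 0.74930)(1 − 0.86300) = 0.96565
Parallel (star tracker, sun sensor, and gyro assembly): 1 − (1 − 0.85200)(1 − 0.93300)(1 − 0.95200) = 0.99952
Series ([0.96565] and [0.99952]): 0.96565 × 0.99952 = 0.965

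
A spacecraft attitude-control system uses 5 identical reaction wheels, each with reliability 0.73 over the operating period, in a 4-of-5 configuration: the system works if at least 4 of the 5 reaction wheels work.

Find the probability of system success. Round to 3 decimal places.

R = Σ_{i=4}^{5} C(5,i) p^i (1−p)^{5−i} with p = 0.73
C(5,4)·0.73^4·0.27^1 = 0.38338
C(5,5)·0.73^5·0.27^0 = 0.20731
Sum = 0.591

0.591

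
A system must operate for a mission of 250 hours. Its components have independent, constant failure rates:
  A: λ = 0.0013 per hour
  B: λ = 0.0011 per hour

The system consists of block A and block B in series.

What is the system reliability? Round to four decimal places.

0.5488

R(A) = exp(−0.0013 × 250) = 0.722527
R(B) = exp(−0.0011 × 250) = 0.759572
Series (A and B): 0.722527 × 0.759572 = 0.5488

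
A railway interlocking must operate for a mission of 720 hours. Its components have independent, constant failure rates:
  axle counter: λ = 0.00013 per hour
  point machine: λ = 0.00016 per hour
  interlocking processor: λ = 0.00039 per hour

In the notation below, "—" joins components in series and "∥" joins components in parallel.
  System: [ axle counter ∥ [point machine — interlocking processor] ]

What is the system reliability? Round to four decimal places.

R(axle counter) = exp(−0.00013 × 720) = 0.910647
R(point machine) = exp(−0.00016 × 720) = 0.891188
R(interlocking processor) = exp(−0.00039 × 720) = 0.755179
Series (point machine and interlocking processor): 0.891188 × 0.755179 = 0.673006
Parallel (axle counter and [0.673006]): 1 − (1 − 0.910647)(1 − 0.673006) = 0.9708

0.9708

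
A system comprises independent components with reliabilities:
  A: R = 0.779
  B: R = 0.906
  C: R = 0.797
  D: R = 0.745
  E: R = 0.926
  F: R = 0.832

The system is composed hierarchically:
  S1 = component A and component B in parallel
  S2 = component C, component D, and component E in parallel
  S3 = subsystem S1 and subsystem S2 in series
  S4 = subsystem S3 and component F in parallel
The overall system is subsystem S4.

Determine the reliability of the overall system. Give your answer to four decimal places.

0.9959

Parallel (A and B): 1 − (1 − 0.779000)(1 − 0.906000) = 0.979226
Parallel (C, D, and E): 1 − (1 − 0.797000)(1 − 0.745000)(1 − 0.926000) = 0.996169
Series ([0.979226] and [0.996169]): 0.979226 × 0.996169 = 0.975475
Parallel ([0.975475] and F): 1 − (1 − 0.975475)(1 − 0.832000) = 0.9959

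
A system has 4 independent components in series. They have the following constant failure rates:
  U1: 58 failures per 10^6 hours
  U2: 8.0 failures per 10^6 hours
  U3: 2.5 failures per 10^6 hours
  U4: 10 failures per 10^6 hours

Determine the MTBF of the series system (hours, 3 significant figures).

Series of exponential components: λ_sys = Σ λ_i
λ_sys = 0.000058 + 0.0000080 + 0.0000025 + 0.000010 = 7.8500e-05 /h
MTBF = 1 / λ_sys = 12700 h

12700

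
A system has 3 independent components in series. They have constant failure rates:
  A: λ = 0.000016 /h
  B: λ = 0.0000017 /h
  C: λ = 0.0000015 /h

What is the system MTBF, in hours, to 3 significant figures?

Series of exponential components: λ_sys = Σ λ_i
λ_sys = 0.000016 + 0.0000017 + 0.0000015 = 1.9200e-05 /h
MTBF = 1 / λ_sys = 52100 h

52100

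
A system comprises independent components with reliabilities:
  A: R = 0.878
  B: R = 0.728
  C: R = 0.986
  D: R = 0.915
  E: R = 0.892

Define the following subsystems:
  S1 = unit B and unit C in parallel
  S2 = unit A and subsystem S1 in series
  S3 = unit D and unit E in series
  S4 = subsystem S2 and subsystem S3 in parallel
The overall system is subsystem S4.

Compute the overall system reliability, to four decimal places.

0.9770

Parallel (B and C): 1 − (1 − 0.728000)(1 − 0.986000) = 0.996192
Series (A and [0.996192]): 0.878000 × 0.996192 = 0.874657
Series (D and E): 0.915000 × 0.892000 = 0.816180
Parallel ([0.874657] and [0.816180]): 1 − (1 − 0.874657)(1 − 0.816180) = 0.9770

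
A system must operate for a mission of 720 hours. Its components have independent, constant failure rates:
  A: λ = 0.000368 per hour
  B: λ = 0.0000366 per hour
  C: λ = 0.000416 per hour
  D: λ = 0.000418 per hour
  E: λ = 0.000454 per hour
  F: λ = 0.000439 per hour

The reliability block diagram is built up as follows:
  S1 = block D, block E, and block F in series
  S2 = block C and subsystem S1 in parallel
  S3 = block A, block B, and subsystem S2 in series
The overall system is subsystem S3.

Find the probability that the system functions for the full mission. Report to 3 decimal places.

R(A) = exp(−0.000368 × 720) = 0.76724
R(B) = exp(−0.0000366 × 720) = 0.97399
R(C) = exp(−0.000416 × 720) = 0.74117
R(D) = exp(−0.000418 × 720) = 0.74011
R(E) = exp(−0.000454 × 720) = 0.72117
R(F) = exp(−0.000439 × 720) = 0.72900
Series (D, E, and F): 0.74011 × 0.72117 × 0.72900 = 0.38910
Parallel (C and [0.38910]): 1 − (1 − 0.74117)(1 − 0.38910) = 0.84188
Series (A, B, and [0.84188]): 0.76724 × 0.97399 × 0.84188 = 0.629

0.629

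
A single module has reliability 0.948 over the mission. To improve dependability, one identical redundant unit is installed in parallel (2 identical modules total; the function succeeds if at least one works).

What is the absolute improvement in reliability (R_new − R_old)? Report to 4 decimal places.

0.0493

R_before = 0.948
R_after = 1 − (1 − 0.948)^2 = 0.9973
ΔR = 0.9973 − 0.948 = 0.0493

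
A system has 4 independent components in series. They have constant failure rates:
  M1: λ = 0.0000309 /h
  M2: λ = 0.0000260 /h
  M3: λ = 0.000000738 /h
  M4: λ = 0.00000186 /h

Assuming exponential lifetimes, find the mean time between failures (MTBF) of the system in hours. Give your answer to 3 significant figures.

16800

Series of exponential components: λ_sys = Σ λ_i
λ_sys = 0.0000309 + 0.0000260 + 0.000000738 + 0.00000186 = 5.9498e-05 /h
MTBF = 1 / λ_sys = 16800 h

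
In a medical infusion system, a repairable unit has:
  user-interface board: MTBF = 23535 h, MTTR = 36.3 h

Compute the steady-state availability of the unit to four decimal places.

0.9985

A(user-interface board) = MTBF/(MTBF+MTTR) = 23535/(23535+36.3) = 0.9985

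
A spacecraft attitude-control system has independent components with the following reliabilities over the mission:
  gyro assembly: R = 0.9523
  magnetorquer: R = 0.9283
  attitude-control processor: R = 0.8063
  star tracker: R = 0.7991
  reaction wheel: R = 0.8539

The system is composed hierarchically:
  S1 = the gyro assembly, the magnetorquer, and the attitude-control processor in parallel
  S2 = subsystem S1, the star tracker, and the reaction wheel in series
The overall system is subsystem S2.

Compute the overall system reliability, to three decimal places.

Parallel (gyro assembly, magnetorquer, and attitude-control processor): 1 − (1 − 0.95230)(1 − 0.92830)(1 − 0.80630) = 0.99934
Series ([0.99934], star tracker, and reaction wheel): 0.99934 × 0.79910 × 0.85390 = 0.682

0.682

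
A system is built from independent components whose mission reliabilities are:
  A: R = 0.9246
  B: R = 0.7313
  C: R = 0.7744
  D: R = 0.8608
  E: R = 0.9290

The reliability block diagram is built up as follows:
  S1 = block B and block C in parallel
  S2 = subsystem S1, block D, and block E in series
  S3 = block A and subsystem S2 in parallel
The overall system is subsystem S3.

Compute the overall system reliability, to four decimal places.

Parallel (B and C): 1 − (1 − 0.731300)(1 − 0.774400) = 0.939381
Series ([0.939381], D, and E): 0.939381 × 0.860800 × 0.929000 = 0.751207
Parallel (A and [0.751207]): 1 − (1 − 0.924600)(1 − 0.751207) = 0.9812

0.9812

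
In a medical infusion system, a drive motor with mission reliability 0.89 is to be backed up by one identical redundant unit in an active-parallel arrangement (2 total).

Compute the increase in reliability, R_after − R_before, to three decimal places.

R_before = 0.89
R_after = 1 − (1 − 0.89)^2 = 0.988
ΔR = 0.988 − 0.89 = 0.098

0.098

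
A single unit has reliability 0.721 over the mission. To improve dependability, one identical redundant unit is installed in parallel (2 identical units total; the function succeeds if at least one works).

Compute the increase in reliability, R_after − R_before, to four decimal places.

R_before = 0.721
R_after = 1 − (1 − 0.721)^2 = 0.9222
ΔR = 0.9222 − 0.721 = 0.2012

0.2012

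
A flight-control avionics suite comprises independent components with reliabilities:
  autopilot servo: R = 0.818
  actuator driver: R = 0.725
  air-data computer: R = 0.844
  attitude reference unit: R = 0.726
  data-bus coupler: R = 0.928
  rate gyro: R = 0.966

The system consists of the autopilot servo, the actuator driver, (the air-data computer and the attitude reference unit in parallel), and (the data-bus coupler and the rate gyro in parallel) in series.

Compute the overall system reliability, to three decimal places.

Parallel (air-data computer and attitude reference unit): 1 − (1 − 0.84400)(1 − 0.72600) = 0.95726
Parallel (data-bus coupler and rate gyro): 1 − (1 − 0.92800)(1 − 0.96600) = 0.99755
Series (autopilot servo, actuator driver, [0.95726], and [0.99755]): 0.81800 × 0.72500 × 0.95726 × 0.99755 = 0.566

0.566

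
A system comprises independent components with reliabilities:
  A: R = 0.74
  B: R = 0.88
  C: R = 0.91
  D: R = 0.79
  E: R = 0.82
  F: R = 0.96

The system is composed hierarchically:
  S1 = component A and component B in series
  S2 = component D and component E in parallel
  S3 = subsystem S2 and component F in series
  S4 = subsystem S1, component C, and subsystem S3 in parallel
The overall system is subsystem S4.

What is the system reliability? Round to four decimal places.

0.9976

Series (A and B): 0.740000 × 0.880000 = 0.651200
Parallel (D and E): 1 − (1 − 0.790000)(1 − 0.820000) = 0.962200
Series ([0.962200] and F): 0.962200 × 0.960000 = 0.923712
Parallel ([0.651200], C, and [0.923712]): 1 − (1 − 0.651200)(1 − 0.910000)(1 − 0.923712) = 0.9976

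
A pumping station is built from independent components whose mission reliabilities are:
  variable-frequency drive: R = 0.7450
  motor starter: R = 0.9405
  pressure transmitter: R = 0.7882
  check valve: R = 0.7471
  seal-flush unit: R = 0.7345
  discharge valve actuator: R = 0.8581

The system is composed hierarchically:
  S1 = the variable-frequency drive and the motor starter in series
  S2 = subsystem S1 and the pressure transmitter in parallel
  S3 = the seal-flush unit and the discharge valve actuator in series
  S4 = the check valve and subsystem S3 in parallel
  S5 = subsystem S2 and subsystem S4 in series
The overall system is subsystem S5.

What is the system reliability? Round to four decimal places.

0.8490

Series (variable-frequency drive and motor starter): 0.745000 × 0.940500 = 0.700673
Parallel ([0.700673] and pressure transmitter): 1 − (1 − 0.700673)(1 − 0.788200) = 0.936603
Series (seal-flush unit and discharge valve actuator): 0.734500 × 0.858100 = 0.630274
Parallel (check valve and [0.630274]): 1 − (1 − 0.747100)(1 − 0.630274) = 0.906496
Series ([0.936603] and [0.906496]): 0.936603 × 0.906496 = 0.8490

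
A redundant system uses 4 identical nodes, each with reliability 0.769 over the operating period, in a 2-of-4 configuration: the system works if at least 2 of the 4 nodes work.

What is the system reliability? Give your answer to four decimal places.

0.9592

R = Σ_{i=2}^{4} C(4,i) p^i (1−p)^{4−i} with p = 0.769
C(4,2)·0.769^2·0.231^2 = 0.189334
C(4,3)·0.769^3·0.231^1 = 0.420195
C(4,4)·0.769^4·0.231^0 = 0.349708
Sum = 0.9592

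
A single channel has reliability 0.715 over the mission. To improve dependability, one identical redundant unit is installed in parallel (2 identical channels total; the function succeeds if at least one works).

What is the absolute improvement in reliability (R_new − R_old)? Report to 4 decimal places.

R_before = 0.715
R_after = 1 − (1 − 0.715)^2 = 0.9188
ΔR = 0.9188 − 0.715 = 0.2038

0.2038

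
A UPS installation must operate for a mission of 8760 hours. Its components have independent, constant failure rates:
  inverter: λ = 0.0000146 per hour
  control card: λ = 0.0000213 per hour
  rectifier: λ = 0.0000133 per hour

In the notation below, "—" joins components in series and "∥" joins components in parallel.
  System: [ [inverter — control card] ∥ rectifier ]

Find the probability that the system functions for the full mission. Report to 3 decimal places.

0.970

R(inverter) = exp(−0.0000146 × 8760) = 0.87994
R(control card) = exp(−0.0000213 × 8760) = 0.82979
R(rectifier) = exp(−0.0000133 × 8760) = 0.89002
Series (inverter and control card): 0.87994 × 0.82979 = 0.73017
Parallel ([0.73017] and rectifier): 1 − (1 − 0.73017)(1 − 0.89002) = 0.970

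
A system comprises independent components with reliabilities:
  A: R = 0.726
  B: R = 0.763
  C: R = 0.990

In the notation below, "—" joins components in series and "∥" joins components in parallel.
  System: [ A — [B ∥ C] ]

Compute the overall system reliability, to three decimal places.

0.724

Parallel (B and C): 1 − (1 − 0.76300)(1 − 0.99000) = 0.99763
Series (A and [0.99763]): 0.72600 × 0.99763 = 0.724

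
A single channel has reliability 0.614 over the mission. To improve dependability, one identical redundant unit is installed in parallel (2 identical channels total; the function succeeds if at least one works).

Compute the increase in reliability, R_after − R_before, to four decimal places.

0.2370

R_before = 0.614
R_after = 1 − (1 − 0.614)^2 = 0.8510
ΔR = 0.8510 − 0.614 = 0.2370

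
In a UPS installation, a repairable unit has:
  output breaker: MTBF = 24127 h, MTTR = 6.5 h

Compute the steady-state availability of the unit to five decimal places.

0.99973

A(output breaker) = MTBF/(MTBF+MTTR) = 24127/(24127+6.5) = 0.99973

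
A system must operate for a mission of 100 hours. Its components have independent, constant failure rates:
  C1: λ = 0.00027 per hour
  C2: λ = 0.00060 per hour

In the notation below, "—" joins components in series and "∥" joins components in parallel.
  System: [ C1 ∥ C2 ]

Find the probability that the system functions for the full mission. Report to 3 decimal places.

R(C1) = exp(−0.00027 × 100) = 0.97336
R(C2) = exp(−0.00060 × 100) = 0.94176
Parallel (C1 and C2): 1 − (1 − 0.97336)(1 − 0.94176) = 0.998

0.998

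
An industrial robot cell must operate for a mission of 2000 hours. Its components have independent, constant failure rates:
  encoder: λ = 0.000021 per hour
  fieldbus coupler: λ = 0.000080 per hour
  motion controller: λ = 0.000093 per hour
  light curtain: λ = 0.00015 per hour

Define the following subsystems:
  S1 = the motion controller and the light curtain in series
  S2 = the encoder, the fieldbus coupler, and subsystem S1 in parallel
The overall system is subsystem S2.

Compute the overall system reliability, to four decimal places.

0.9977

R(encoder) = exp(−0.000021 × 2000) = 0.958870
R(fieldbus coupler) = exp(−0.000080 × 2000) = 0.852144
R(motion controller) = exp(−0.000093 × 2000) = 0.830274
R(light curtain) = exp(−0.00015 × 2000) = 0.740818
Series (motion controller and light curtain): 0.830274 × 0.740818 = 0.615082
Parallel (encoder, fieldbus coupler, and [0.615082]): 1 − (1 − 0.958870)(1 − 0.852144)(1 − 0.615082) = 0.9977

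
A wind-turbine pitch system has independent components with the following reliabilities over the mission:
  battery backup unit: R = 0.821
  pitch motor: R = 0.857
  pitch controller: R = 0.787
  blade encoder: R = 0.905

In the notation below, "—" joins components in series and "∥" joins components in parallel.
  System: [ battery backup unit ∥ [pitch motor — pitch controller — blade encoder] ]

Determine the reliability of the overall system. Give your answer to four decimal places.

Series (pitch motor, pitch controller, and blade encoder): 0.857000 × 0.787000 × 0.905000 = 0.610385
Parallel (battery backup unit and [0.610385]): 1 − (1 − 0.821000)(1 − 0.610385) = 0.9303

0.9303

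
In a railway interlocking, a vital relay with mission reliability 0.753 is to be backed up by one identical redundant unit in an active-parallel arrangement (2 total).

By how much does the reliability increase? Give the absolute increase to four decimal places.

R_before = 0.753
R_after = 1 − (1 − 0.753)^2 = 0.9390
ΔR = 0.9390 − 0.753 = 0.1860

0.1860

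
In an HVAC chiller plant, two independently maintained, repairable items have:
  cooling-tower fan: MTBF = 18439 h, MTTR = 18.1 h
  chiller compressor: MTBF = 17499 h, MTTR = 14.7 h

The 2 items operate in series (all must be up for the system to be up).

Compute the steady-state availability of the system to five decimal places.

0.99818

A(cooling-tower fan) = MTBF/(MTBF+MTTR) = 18439/(18439+18.1) = 0.999019
A(chiller compressor) = MTBF/(MTBF+MTTR) = 17499/(17499+14.7) = 0.999161
Series availability: 0.999019 × 0.999161 = 0.99818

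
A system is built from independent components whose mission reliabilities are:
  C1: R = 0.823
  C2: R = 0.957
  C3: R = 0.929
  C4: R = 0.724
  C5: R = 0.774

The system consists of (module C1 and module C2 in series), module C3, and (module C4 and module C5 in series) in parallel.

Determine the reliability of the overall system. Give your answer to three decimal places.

Series (C1 and C2): 0.82300 × 0.95700 = 0.78761
Series (C4 and C5): 0.72400 × 0.77400 = 0.56038
Parallel ([0.78761], C3, and [0.56038]): 1 − (1 − 0.78761)(1 − 0.92900)(1 − 0.56038) = 0.993

0.993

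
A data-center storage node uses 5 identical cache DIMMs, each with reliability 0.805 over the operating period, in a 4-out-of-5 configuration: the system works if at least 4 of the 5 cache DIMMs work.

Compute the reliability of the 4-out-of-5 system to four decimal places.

R = Σ_{i=4}^{5} C(5,i) p^i (1−p)^{5−i} with p = 0.805
C(5,4)·0.805^4·0.195^1 = 0.409438
C(5,5)·0.805^5·0.195^0 = 0.338049
Sum = 0.7475

0.7475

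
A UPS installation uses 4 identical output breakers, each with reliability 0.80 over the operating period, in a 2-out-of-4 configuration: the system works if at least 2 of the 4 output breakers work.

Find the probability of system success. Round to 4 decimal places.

0.9728

R = Σ_{i=2}^{4} C(4,i) p^i (1−p)^{4−i} with p = 0.80
C(4,2)·0.80^2·0.20^2 = 0.153600
C(4,3)·0.80^3·0.20^1 = 0.409600
C(4,4)·0.80^4·0.20^0 = 0.409600
Sum = 0.9728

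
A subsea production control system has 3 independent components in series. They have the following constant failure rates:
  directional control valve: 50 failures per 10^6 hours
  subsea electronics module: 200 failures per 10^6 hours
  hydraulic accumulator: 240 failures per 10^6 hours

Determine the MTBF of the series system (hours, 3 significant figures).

Series of exponential components: λ_sys = Σ λ_i
λ_sys = 0.000050 + 0.00020 + 0.00024 = 4.9000e-04 /h
MTBF = 1 / λ_sys = 2040 h

2040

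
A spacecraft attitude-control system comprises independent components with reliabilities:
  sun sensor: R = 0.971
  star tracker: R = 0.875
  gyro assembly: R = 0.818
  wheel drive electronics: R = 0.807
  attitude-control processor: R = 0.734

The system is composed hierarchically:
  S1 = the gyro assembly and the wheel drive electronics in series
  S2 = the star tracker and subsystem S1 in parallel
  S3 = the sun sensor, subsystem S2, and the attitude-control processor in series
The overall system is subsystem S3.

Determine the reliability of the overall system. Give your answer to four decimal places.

0.6824

Series (gyro assembly and wheel drive electronics): 0.818000 × 0.807000 = 0.660126
Parallel (star tracker and [0.660126]): 1 − (1 − 0.875000)(1 − 0.660126) = 0.957516
Series (sun sensor, [0.957516], and attitude-control processor): 0.971000 × 0.957516 × 0.734000 = 0.6824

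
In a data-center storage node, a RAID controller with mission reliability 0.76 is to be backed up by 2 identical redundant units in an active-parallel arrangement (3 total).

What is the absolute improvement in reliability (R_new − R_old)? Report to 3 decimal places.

R_before = 0.76
R_after = 1 − (1 − 0.76)^3 = 0.986
ΔR = 0.986 − 0.76 = 0.226

0.226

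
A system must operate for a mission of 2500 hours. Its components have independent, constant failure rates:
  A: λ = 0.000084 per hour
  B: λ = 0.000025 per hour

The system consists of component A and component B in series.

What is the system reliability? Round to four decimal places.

0.7615

R(A) = exp(−0.000084 × 2500) = 0.810584
R(B) = exp(−0.000025 × 2500) = 0.939413
Series (A and B): 0.810584 × 0.939413 = 0.7615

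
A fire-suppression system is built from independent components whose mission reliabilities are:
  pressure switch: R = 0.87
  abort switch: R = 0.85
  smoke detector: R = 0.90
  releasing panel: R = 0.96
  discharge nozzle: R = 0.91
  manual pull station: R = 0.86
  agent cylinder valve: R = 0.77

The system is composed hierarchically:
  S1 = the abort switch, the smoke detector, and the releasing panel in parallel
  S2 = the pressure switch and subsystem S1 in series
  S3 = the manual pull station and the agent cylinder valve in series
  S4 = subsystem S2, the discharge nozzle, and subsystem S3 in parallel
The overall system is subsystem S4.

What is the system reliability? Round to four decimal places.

0.9960

Parallel (abort switch, smoke detector, and releasing panel): 1 − (1 − 0.850000)(1 − 0.900000)(1 − 0.960000) = 0.999400
Series (pressure switch and [0.999400]): 0.870000 × 0.999400 = 0.869478
Series (manual pull station and agent cylinder valve): 0.860000 × 0.770000 = 0.662200
Parallel ([0.869478], discharge nozzle, and [0.662200]): 1 − (1 − 0.869478)(1 − 0.910000)(1 − 0.662200) = 0.9960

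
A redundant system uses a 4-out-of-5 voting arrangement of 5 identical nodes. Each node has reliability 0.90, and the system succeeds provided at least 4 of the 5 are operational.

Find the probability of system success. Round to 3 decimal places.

0.919

R = Σ_{i=4}^{5} C(5,i) p^i (1−p)^{5−i} with p = 0.90
C(5,4)·0.90^4·0.10^1 = 0.32805
C(5,5)·0.90^5·0.10^0 = 0.59049
Sum = 0.919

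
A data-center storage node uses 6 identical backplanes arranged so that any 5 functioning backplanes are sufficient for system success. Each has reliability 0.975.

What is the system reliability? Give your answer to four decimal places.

0.9912

R = Σ_{i=5}^{6} C(6,i) p^i (1−p)^{6−i} with p = 0.975
C(6,5)·0.975^5·0.025^1 = 0.132164
C(6,6)·0.975^6·0.025^0 = 0.859068
Sum = 0.9912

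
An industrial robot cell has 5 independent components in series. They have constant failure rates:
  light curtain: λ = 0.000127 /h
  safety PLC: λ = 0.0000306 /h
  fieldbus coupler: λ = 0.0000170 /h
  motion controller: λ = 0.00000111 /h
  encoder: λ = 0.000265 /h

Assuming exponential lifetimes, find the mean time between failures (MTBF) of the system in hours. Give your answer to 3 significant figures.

2270

Series of exponential components: λ_sys = Σ λ_i
λ_sys = 0.000127 + 0.0000306 + 0.0000170 + 0.00000111 + 0.000265 = 4.4071e-04 /h
MTBF = 1 / λ_sys = 2270 h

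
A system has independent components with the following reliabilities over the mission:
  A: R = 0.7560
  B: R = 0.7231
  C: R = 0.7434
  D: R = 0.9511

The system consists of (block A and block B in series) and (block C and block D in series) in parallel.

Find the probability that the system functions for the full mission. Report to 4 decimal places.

Series (A and B): 0.756000 × 0.723100 = 0.546664
Series (C and D): 0.743400 × 0.951100 = 0.707048
Parallel ([0.546664] and [0.707048]): 1 − (1 − 0.546664)(1 − 0.707048) = 0.8672

0.8672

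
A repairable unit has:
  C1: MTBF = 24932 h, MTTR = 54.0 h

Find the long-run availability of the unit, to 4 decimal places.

0.9978

A(C1) = MTBF/(MTBF+MTTR) = 24932/(24932+54.0) = 0.9978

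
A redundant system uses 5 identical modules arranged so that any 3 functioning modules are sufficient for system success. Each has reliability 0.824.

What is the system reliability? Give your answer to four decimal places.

R = Σ_{i=3}^{5} C(5,i) p^i (1−p)^{5−i} with p = 0.824
C(5,3)·0.824^3·0.176^2 = 0.173303
C(5,4)·0.824^4·0.176^1 = 0.405687
C(5,5)·0.824^5·0.176^0 = 0.379871
Sum = 0.9589

0.9589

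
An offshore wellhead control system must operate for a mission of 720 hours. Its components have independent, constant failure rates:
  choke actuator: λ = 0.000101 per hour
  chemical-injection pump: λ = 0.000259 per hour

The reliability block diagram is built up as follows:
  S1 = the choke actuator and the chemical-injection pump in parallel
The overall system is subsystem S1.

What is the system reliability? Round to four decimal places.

0.9881

R(choke actuator) = exp(−0.000101 × 720) = 0.929861
R(chemical-injection pump) = exp(−0.000259 × 720) = 0.829875
Parallel (choke actuator and chemical-injection pump): 1 − (1 − 0.929861)(1 − 0.829875) = 0.9881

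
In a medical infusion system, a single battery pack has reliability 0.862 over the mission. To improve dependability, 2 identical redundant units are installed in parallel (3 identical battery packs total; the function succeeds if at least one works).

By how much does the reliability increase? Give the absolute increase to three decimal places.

0.135

R_before = 0.862
R_after = 1 − (1 − 0.862)^3 = 0.997
ΔR = 0.997 − 0.862 = 0.135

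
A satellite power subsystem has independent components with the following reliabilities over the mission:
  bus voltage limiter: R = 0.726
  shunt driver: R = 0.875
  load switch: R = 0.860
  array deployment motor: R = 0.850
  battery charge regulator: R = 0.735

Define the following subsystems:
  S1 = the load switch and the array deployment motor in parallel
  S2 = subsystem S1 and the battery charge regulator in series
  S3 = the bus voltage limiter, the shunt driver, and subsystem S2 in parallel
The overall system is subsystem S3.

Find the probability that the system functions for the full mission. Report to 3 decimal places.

Parallel (load switch and array deployment motor): 1 − (1 − 0.86000)(1 − 0.85000) = 0.97900
Series ([0.97900] and battery charge regulator): 0.97900 × 0.73500 = 0.71957
Parallel (bus voltage limiter, shunt driver, and [0.71957]): 1 − (1 − 0.72600)(1 − 0.87500)(1 − 0.71957) = 0.990

0.990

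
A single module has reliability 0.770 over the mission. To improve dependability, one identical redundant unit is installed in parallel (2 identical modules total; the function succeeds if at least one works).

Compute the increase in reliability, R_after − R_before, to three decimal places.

R_before = 0.770
R_after = 1 − (1 − 0.770)^2 = 0.947
ΔR = 0.947 − 0.770 = 0.177

0.177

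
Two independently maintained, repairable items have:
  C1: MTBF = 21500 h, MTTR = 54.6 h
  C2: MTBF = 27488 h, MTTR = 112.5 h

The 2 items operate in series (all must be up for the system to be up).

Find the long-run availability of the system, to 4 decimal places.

A(C1) = MTBF/(MTBF+MTTR) = 21500/(21500+54.6) = 0.997467
A(C2) = MTBF/(MTBF+MTTR) = 27488/(27488+112.5) = 0.995924
Series availability: 0.997467 × 0.995924 = 0.9934

0.9934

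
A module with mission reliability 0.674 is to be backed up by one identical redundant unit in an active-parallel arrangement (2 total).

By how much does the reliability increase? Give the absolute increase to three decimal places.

0.220

R_before = 0.674
R_after = 1 − (1 − 0.674)^2 = 0.894
ΔR = 0.894 − 0.674 = 0.220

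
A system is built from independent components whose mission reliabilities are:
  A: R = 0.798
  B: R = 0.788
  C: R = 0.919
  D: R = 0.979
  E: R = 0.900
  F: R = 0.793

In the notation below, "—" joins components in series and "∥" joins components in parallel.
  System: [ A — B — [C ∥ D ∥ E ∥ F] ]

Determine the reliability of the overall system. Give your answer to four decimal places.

0.6288

Parallel (C, D, E, and F): 1 − (1 − 0.919000)(1 − 0.979000)(1 − 0.900000)(1 − 0.793000) = 0.999965
Series (A, B, and [0.999965]): 0.798000 × 0.788000 × 0.999965 = 0.6288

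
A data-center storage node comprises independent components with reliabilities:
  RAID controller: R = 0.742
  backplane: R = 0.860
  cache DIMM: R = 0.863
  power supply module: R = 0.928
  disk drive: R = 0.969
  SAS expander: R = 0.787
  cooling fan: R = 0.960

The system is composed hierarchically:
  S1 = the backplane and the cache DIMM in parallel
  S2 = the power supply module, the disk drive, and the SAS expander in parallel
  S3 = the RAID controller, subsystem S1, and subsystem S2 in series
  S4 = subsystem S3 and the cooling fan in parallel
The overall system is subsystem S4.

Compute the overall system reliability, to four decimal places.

0.9891

Parallel (backplane and cache DIMM): 1 − (1 − 0.860000)(1 − 0.863000) = 0.980820
Parallel (power supply module, disk drive, and SAS expander): 1 − (1 − 0.928000)(1 − 0.969000)(1 − 0.787000) = 0.999525
Series (RAID controller, [0.980820], and [0.999525]): 0.742000 × 0.980820 × 0.999525 = 0.727423
Parallel ([0.727423] and cooling fan): 1 − (1 − 0.727423)(1 − 0.960000) = 0.9891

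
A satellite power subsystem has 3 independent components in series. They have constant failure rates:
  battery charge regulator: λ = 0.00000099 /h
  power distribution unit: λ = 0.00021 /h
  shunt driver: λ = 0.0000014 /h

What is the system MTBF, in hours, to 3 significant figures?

4710

Series of exponential components: λ_sys = Σ λ_i
λ_sys = 0.00000099 + 0.00021 + 0.0000014 = 2.1239e-04 /h
MTBF = 1 / λ_sys = 4710 h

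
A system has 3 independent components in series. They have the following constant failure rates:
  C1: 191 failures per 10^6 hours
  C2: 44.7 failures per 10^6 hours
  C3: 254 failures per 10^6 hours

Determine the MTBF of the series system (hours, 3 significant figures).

2040

Series of exponential components: λ_sys = Σ λ_i
λ_sys = 0.000191 + 0.0000447 + 0.000254 = 4.8970e-04 /h
MTBF = 1 / λ_sys = 2040 h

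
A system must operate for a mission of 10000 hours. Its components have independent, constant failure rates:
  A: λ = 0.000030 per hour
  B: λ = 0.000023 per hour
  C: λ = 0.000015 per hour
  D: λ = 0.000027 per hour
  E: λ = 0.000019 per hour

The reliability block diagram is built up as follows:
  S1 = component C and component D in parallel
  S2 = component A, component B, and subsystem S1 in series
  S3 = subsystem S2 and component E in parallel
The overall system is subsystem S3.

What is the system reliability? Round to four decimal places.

0.9255

R(A) = exp(−0.000030 × 10000) = 0.740818
R(B) = exp(−0.000023 × 10000) = 0.794534
R(C) = exp(−0.000015 × 10000) = 0.860708
R(D) = exp(−0.000027 × 10000) = 0.763379
R(E) = exp(−0.000019 × 10000) = 0.826959
Parallel (C and D): 1 − (1 − 0.860708)(1 − 0.763379) = 0.967041
Series (A, B, and [0.967041]): 0.740818 × 0.794534 × 0.967041 = 0.569205
Parallel ([0.569205] and E): 1 − (1 − 0.569205)(1 − 0.826959) = 0.9255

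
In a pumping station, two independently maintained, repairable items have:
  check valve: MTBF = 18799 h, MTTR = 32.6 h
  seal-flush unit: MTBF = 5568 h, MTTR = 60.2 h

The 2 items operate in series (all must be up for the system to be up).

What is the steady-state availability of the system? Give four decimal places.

0.9876

A(check valve) = MTBF/(MTBF+MTTR) = 18799/(18799+32.6) = 0.998269
A(seal-flush unit) = MTBF/(MTBF+MTTR) = 5568/(5568+60.2) = 0.989304
Series availability: 0.998269 × 0.989304 = 0.9876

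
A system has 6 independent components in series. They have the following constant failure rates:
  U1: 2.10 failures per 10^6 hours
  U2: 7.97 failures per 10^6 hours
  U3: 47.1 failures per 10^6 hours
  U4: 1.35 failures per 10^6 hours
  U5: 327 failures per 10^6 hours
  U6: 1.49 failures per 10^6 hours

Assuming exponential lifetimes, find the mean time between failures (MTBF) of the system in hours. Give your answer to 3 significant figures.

Series of exponential components: λ_sys = Σ λ_i
λ_sys = 0.00000210 + 0.00000797 + 0.0000471 + 0.00000135 + 0.000327 + 0.00000149 = 3.8701e-04 /h
MTBF = 1 / λ_sys = 2580 h

2580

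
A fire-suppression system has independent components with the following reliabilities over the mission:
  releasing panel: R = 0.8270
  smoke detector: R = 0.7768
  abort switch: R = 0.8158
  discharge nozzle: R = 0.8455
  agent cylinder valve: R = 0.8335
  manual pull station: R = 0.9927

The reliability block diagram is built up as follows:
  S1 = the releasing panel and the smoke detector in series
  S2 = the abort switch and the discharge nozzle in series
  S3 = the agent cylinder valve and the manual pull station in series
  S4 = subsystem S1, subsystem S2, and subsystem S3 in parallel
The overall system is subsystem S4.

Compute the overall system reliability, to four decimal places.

Series (releasing panel and smoke detector): 0.827000 × 0.776800 = 0.642414
Series (abort switch and discharge nozzle): 0.815800 × 0.845500 = 0.689759
Series (agent cylinder valve and manual pull station): 0.833500 × 0.992700 = 0.827415
Parallel ([0.642414], [0.689759], and [0.827415]): 1 − (1 − 0.642414)(1 − 0.689759)(1 − 0.827415) = 0.9809

0.9809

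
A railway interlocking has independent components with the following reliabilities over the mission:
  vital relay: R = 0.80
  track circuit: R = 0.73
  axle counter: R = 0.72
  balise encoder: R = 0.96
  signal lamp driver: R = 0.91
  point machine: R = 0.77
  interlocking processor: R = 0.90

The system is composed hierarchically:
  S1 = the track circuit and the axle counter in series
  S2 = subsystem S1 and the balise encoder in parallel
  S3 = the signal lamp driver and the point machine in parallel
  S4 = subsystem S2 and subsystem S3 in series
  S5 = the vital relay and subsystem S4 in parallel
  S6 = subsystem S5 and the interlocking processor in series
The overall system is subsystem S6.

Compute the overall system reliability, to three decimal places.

0.893

Series (track circuit and axle counter): 0.73000 × 0.72000 = 0.52560
Parallel ([0.52560] and balise encoder): 1 − (1 − 0.52560)(1 − 0.96000) = 0.98102
Parallel (signal lamp driver and point machine): 1 − (1 − 0.91000)(1 − 0.77000) = 0.97930
Series ([0.98102] and [0.97930]): 0.98102 × 0.97930 = 0.96071
Parallel (vital relay and [0.96071]): 1 − (1 − 0.80000)(1 − 0.96071) = 0.99214
Series ([0.99214] and interlocking processor): 0.99214 × 0.90000 = 0.893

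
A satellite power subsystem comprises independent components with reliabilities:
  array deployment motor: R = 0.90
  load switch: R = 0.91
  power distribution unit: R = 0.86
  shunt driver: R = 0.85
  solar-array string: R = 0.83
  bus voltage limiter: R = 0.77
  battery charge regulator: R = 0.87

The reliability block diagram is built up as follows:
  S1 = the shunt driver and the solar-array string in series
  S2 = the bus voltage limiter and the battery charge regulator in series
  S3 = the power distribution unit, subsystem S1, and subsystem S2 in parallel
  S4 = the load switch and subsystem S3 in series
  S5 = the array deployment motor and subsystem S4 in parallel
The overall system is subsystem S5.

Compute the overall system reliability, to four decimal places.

Series (shunt driver and solar-array string): 0.850000 × 0.830000 = 0.705500
Series (bus voltage limiter and battery charge regulator): 0.770000 × 0.870000 = 0.669900
Parallel (power distribution unit, [0.705500], and [0.669900]): 1 − (1 − 0.860000)(1 − 0.705500)(1 − 0.669900) = 0.986390
Series (load switch and [0.986390]): 0.910000 × 0.986390 = 0.897615
Parallel (array deployment motor and [0.897615]): 1 − (1 − 0.900000)(1 − 0.897615) = 0.9898

0.9898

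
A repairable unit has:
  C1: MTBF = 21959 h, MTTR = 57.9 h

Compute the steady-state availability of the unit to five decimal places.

A(C1) = MTBF/(MTBF+MTTR) = 21959/(21959+57.9) = 0.99737

0.99737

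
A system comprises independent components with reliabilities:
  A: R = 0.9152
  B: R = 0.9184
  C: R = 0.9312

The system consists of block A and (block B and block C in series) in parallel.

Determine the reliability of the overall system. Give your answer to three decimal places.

0.988

Series (B and C): 0.91840 × 0.93120 = 0.85521
Parallel (A and [0.85521]): 1 − (1 − 0.91520)(1 − 0.85521) = 0.988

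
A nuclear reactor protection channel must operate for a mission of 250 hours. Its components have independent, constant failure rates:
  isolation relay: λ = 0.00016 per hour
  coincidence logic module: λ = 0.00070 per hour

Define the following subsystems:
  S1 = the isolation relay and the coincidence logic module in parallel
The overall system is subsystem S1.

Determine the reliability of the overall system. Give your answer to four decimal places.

R(isolation relay) = exp(−0.00016 × 250) = 0.960789
R(coincidence logic module) = exp(−0.00070 × 250) = 0.839457
Parallel (isolation relay and coincidence logic module): 1 − (1 − 0.960789)(1 − 0.839457) = 0.9937

0.9937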